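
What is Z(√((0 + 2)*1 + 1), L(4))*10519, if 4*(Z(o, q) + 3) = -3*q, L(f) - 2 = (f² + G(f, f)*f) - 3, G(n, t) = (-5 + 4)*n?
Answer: -94671/4 ≈ -23668.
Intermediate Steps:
G(n, t) = -n
L(f) = -1 (L(f) = 2 + ((f² + (-f)*f) - 3) = 2 + ((f² - f²) - 3) = 2 + (0 - 3) = 2 - 3 = -1)
Z(o, q) = -3 - 3*q/4 (Z(o, q) = -3 + (-3*q)/4 = -3 - 3*q/4)
Z(√((0 + 2)*1 + 1), L(4))*10519 = (-3 - ¾*(-1))*10519 = (-3 + ¾)*10519 = -9/4*10519 = -94671/4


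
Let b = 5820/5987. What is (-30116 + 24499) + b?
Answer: -33623159/5987 ≈ -5616.0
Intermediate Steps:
b = 5820/5987 (b = 5820*(1/5987) = 5820/5987 ≈ 0.97211)
(-30116 + 24499) + b = (-30116 + 24499) + 5820/5987 = -5617 + 5820/5987 = -33623159/5987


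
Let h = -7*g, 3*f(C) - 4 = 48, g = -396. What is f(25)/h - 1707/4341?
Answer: -1164140/3008313 ≈ -0.38697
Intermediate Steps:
f(C) = 52/3 (f(C) = 4/3 + (⅓)*48 = 4/3 + 16 = 52/3)
h = 2772 (h = -7*(-396) = 2772)
f(25)/h - 1707/4341 = (52/3)/2772 - 1707/4341 = (52/3)*(1/2772) - 1707*1/4341 = 13/2079 - 569/1447 = -1164140/3008313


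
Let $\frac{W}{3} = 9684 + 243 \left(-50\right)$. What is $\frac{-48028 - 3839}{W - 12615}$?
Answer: $\frac{17289}{6671} \approx 2.5917$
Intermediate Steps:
$W = -7398$ ($W = 3 \left(9684 + 243 \left(-50\right)\right) = 3 \left(9684 - 12150\right) = 3 \left(-2466\right) = -7398$)
$\frac{-48028 - 3839}{W - 12615} = \frac{-48028 - 3839}{-7398 - 12615} = - \frac{51867}{-20013} = \left(-51867\right) \left(- \frac{1}{20013}\right) = \frac{17289}{6671}$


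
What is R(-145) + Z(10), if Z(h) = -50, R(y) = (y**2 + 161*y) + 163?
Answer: -2207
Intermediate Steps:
R(y) = 163 + y**2 + 161*y
R(-145) + Z(10) = (163 + (-145)**2 + 161*(-145)) - 50 = (163 + 21025 - 23345) - 50 = -2157 - 50 = -2207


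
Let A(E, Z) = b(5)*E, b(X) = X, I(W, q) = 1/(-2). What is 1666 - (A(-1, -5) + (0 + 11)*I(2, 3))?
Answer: 3353/2 ≈ 1676.5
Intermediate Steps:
I(W, q) = -½
A(E, Z) = 5*E
1666 - (A(-1, -5) + (0 + 11)*I(2, 3)) = 1666 - (5*(-1) + (0 + 11)*(-½)) = 1666 - (-5 + 11*(-½)) = 1666 - (-5 - 11/2) = 1666 - 1*(-21/2) = 1666 + 21/2 = 3353/2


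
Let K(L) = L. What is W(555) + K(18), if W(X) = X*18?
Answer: 10008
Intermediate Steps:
W(X) = 18*X
W(555) + K(18) = 18*555 + 18 = 9990 + 18 = 10008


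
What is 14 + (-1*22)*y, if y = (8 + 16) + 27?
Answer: -1108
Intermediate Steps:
y = 51 (y = 24 + 27 = 51)
14 + (-1*22)*y = 14 - 1*22*51 = 14 - 22*51 = 14 - 1122 = -1108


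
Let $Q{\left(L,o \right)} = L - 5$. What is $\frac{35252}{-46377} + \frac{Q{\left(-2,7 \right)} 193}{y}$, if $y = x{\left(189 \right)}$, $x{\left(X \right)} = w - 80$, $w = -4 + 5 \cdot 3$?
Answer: $\frac{20074313}{1066671} \approx 18.82$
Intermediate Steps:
$w = 11$ ($w = -4 + 15 = 11$)
$Q{\left(L,o \right)} = -5 + L$
$x{\left(X \right)} = -69$ ($x{\left(X \right)} = 11 - 80 = -69$)
$y = -69$
$\frac{35252}{-46377} + \frac{Q{\left(-2,7 \right)} 193}{y} = \frac{35252}{-46377} + \frac{\left(-5 - 2\right) 193}{-69} = 35252 \left(- \frac{1}{46377}\right) + \left(-7\right) 193 \left(- \frac{1}{69}\right) = - \frac{35252}{46377} - - \frac{1351}{69} = - \frac{35252}{46377} + \frac{1351}{69} = \frac{20074313}{1066671}$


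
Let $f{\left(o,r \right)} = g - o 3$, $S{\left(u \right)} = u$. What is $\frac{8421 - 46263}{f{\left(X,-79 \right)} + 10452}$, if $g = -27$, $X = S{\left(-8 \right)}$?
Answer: $- \frac{12614}{3483} \approx -3.6216$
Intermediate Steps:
$X = -8$
$f{\left(o,r \right)} = -27 - 3 o$ ($f{\left(o,r \right)} = -27 - o 3 = -27 - 3 o$)
$\frac{8421 - 46263}{f{\left(X,-79 \right)} + 10452} = \frac{8421 - 46263}{\left(-27 - -24\right) + 10452} = - \frac{37842}{\left(-27 + 24\right) + 10452} = - \frac{37842}{-3 + 10452} = - \frac{37842}{10449} = \left(-37842\right) \frac{1}{10449} = - \frac{12614}{3483}$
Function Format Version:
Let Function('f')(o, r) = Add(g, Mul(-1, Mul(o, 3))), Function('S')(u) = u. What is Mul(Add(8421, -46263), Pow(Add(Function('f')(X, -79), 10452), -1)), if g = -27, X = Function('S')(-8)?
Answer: Rational(-12614, 3483) ≈ -3.6216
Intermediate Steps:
X = -8
Function('f')(o, r) = Add(-27, Mul(-3, o)) (Function('f')(o, r) = Add(-27, Mul(-1, Mul(o, 3))) = Add(-27, Mul(-1, Mul(3, o))) = Add(-27, Mul(-3, o)))
Mul(Add(8421, -46263), Pow(Add(Function('f')(X, -79), 10452), -1)) = Mul(Add(8421, -46263), Pow(Add(Add(-27, Mul(-3, -8)), 10452), -1)) = Mul(-37842, Pow(Add(Add(-27, 24), 10452), -1)) = Mul(-37842, Pow(Add(-3, 10452), -1)) = Mul(-37842, Pow(10449, -1)) = Mul(-37842, Rational(1, 10449)) = Rational(-12614, 3483)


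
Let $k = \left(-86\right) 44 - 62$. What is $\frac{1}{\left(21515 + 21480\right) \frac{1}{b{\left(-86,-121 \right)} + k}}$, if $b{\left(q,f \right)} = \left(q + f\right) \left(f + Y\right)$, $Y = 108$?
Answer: $- \frac{231}{8599} \approx -0.026864$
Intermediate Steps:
$b{\left(q,f \right)} = \left(108 + f\right) \left(f + q\right)$ ($b{\left(q,f \right)} = \left(q + f\right) \left(f + 108\right) = \left(f + q\right) \left(108 + f\right) = \left(108 + f\right) \left(f + q\right)$)
$k = -3846$ ($k = -3784 - 62 = -3846$)
$\frac{1}{\left(21515 + 21480\right) \frac{1}{b{\left(-86,-121 \right)} + k}} = \frac{1}{\left(21515 + 21480\right) \frac{1}{\left(\left(-121\right)^{2} + 108 \left(-121\right) + 108 \left(-86\right) - -10406\right) - 3846}} = \frac{1}{42995 \frac{1}{\left(14641 - 13068 - 9288 + 10406\right) - 3846}} = \frac{1}{42995 \frac{1}{2691 - 3846}} = \frac{1}{42995 \frac{1}{-1155}} = \frac{1}{42995 \left(- \frac{1}{1155}\right)} = \frac{1}{- \frac{8599}{231}} = - \frac{231}{8599}$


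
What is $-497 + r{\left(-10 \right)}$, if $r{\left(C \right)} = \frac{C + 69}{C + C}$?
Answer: $- \frac{9999}{20} \approx -499.95$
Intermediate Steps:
$r{\left(C \right)} = \frac{69 + C}{2 C}$
$-497 + r{\left(-10 \right)} = -497 + \frac{69 - 10}{2 \left(-10\right)} = -497 + \frac{1}{2} \left(- \frac{1}{10}\right) 59 = -497 - \frac{59}{20} = - \frac{9999}{20}$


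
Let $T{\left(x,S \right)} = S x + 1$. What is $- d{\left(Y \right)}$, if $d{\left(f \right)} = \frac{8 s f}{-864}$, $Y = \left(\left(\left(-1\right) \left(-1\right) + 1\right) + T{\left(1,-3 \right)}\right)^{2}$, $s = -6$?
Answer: $0$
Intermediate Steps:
$T{\left(x,S \right)} = 1 + S x$
$Y = 0$ ($Y = \left(\left(\left(-1\right) \left(-1\right) + 1\right) + \left(1 - 3\right)\right)^{2} = \left(\left(1 + 1\right) + \left(1 - 3\right)\right)^{2} = \left(2 - 2\right)^{2} = 0^{2} = 0$)
$d{\left(f \right)} = \frac{f}{18}$ ($d{\left(f \right)} = \frac{8 \left(-6\right) f}{-864} = - 48 f \left(- \frac{1}{864}\right) = \frac{f}{18}$)
$- d{\left(Y \right)} = - \frac{0}{18} = \left(-1\right) 0 = 0$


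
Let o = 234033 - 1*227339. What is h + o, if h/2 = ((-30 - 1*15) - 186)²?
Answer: 113416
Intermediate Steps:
o = 6694 (o = 234033 - 227339 = 6694)
h = 106722 (h = 2*((-30 - 1*15) - 186)² = 2*((-30 - 15) - 186)² = 2*(-45 - 186)² = 2*(-231)² = 2*53361 = 106722)
h + o = 106722 + 6694 = 113416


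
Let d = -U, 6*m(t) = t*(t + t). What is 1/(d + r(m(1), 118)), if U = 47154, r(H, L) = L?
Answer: -1/47036 ≈ -2.1260e-5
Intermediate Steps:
m(t) = t²/3 (m(t) = (t*(t + t))/6 = (t*(2*t))/6 = (2*t²)/6 = t²/3)
d = -47154 (d = -1*47154 = -47154)
1/(d + r(m(1), 118)) = 1/(-47154 + 118) = 1/(-47036) = -1/47036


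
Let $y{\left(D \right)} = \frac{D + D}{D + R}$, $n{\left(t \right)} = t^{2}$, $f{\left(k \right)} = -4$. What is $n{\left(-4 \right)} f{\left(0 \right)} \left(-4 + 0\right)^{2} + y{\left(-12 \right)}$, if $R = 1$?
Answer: $- \frac{11240}{11} \approx -1021.8$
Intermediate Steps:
$y{\left(D \right)} = \frac{2 D}{1 + D}$ ($y{\left(D \right)} = \frac{D + D}{D + 1} = \frac{2 D}{1 + D}$)
$n{\left(-4 \right)} f{\left(0 \right)} \left(-4 + 0\right)^{2} + y{\left(-12 \right)} = \left(-4\right)^{2} \left(-4\right) \left(-4 + 0\right)^{2} + 2 \left(-12\right) \frac{1}{1 - 12} = 16 \left(-4\right) \left(-4\right)^{2} + 2 \left(-12\right) \frac{1}{-11} = \left(-64\right) 16 + 2 \left(-12\right) \left(- \frac{1}{11}\right) = -1024 + \frac{24}{11} = - \frac{11240}{11}$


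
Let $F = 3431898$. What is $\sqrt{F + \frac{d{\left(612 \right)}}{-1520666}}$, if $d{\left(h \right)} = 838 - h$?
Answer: $\frac{\sqrt{40489831729908157}}{108619} \approx 1852.5$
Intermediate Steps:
$\sqrt{F + \frac{d{\left(612 \right)}}{-1520666}} = \sqrt{3431898 + \frac{838 - 612}{-1520666}} = \sqrt{3431898 + \left(838 - 612\right) \left(- \frac{1}{1520666}\right)} = \sqrt{3431898 + 226 \left(- \frac{1}{1520666}\right)} = \sqrt{3431898 - \frac{113}{760333}} = \sqrt{\frac{2609385301921}{760333}} = \frac{\sqrt{40489831729908157}}{108619}$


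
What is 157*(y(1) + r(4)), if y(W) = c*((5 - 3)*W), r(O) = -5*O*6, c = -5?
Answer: -20410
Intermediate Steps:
r(O) = -30*O
y(W) = -10*W (y(W) = -5*(5 - 3)*W = -10*W)
157*(y(1) + r(4)) = 157*(-10*1 - 30*4) = 157*(-10 - 120) = 157*(-130) = -20410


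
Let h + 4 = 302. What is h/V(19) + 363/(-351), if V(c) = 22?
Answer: 16102/1287 ≈ 12.511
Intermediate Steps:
h = 298 (h = -4 + 302 = 298)
h/V(19) + 363/(-351) = 298/22 + 363/(-351) = 298*(1/22) + 363*(-1/351) = 149/11 - 121/117 = 16102/1287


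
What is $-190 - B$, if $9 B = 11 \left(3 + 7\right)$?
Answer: $- \frac{1820}{9} \approx -202.22$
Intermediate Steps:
$B = \frac{110}{9}$ ($B = \frac{11 \left(3 + 7\right)}{9} = \frac{11 \cdot 10}{9} = \frac{1}{9} \cdot 110 = \frac{110}{9} \approx 12.222$)
$-190 - B = -190 - \frac{110}{9} = - \frac{1820}{9}$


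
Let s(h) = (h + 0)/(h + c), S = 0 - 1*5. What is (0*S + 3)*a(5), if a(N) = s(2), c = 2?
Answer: 3/2 ≈ 1.5000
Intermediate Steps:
S = -5 (S = 0 - 5 = -5)
s(h) = h/(2 + h) (s(h) = (h + 0)/(h + 2) = h/(2 + h))
a(N) = ½ (a(N) = 2/(2 + 2) = 2/4 = 2*(¼) = ½)
(0*S + 3)*a(5) = (0*(-5) + 3)*(½) = (0 + 3)*(½) = 3*(½) = 3/2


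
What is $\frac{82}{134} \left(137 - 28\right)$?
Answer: $\frac{4469}{67} \approx 66.702$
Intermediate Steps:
$\frac{82}{134} \left(137 - 28\right) = 82 \cdot \frac{1}{134} \cdot 109 = \frac{41}{67} \cdot 109 = \frac{4469}{67}$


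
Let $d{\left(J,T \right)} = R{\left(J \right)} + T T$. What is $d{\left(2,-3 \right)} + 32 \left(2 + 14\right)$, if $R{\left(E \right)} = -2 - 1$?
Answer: $518$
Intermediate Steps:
$R{\left(E \right)} = -3$ ($R{\left(E \right)} = -2 - 1 = -3$)
$d{\left(J,T \right)} = -3 + T^{2}$ ($d{\left(J,T \right)} = -3 + T T = -3 + T^{2}$)
$d{\left(2,-3 \right)} + 32 \left(2 + 14\right) = \left(-3 + \left(-3\right)^{2}\right) + 32 \left(2 + 14\right) = \left(-3 + 9\right) + 32 \cdot 16 = 6 + 512 = 518$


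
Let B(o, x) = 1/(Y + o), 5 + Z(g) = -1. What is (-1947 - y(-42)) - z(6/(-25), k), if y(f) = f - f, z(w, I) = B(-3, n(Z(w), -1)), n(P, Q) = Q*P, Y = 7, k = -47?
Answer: -7789/4 ≈ -1947.3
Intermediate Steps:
Z(g) = -6 (Z(g) = -5 - 1 = -6)
n(P, Q) = P*Q
B(o, x) = 1/(7 + o)
z(w, I) = ¼ (z(w, I) = 1/(7 - 3) = 1/4 = ¼)
y(f) = 0
(-1947 - y(-42)) - z(6/(-25), k) = (-1947 - 1*0) - 1*¼ = (-1947 + 0) - ¼ = -1947 - ¼ = -7789/4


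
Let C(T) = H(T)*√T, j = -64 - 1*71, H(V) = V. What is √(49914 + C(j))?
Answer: 3*√(5546 - 45*I*√15) ≈ 223.44 - 3.51*I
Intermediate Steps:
j = -135 (j = -64 - 71 = -135)
C(T) = T^(3/2) (C(T) = T*√T = T^(3/2))
√(49914 + C(j)) = √(49914 + (-135)^(3/2)) = √(49914 - 405*I*√15)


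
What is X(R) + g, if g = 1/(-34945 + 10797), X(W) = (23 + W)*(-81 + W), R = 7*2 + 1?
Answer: -60563185/24148 ≈ -2508.0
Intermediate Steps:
R = 15 (R = 14 + 1 = 15)
X(W) = (-81 + W)*(23 + W)
g = -1/24148 (g = 1/(-24148) = -1/24148 ≈ -4.1411e-5)
X(R) + g = (-1863 + 15**2 - 58*15) - 1/24148 = (-1863 + 225 - 870) - 1/24148 = -2508 - 1/24148 = -60563185/24148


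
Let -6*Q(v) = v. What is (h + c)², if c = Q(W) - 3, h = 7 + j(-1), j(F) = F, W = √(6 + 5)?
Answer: 335/36 - √11 ≈ 5.9889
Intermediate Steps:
W = √11 ≈ 3.3166
h = 6 (h = 7 - 1 = 6)
Q(v) = -v/6
c = -3 - √11/6 (c = -√11/6 - 3 = -3 - √11/6 ≈ -3.5528)
(h + c)² = (6 + (-3 - √11/6))² = (3 - √11/6)²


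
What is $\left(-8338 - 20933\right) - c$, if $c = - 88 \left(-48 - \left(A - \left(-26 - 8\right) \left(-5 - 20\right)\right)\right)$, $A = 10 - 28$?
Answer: $42889$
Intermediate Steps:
$A = -18$ ($A = 10 - 28 = -18$)
$c = -72160$ ($c = - 88 \left(-48 - \left(-18 - \left(-26 - 8\right) \left(-5 - 20\right)\right)\right) = - 88 \left(-48 + \left(\left(-34\right) \left(-25\right) + 18\right)\right) = - 88 \left(-48 + \left(850 + 18\right)\right) = - 88 \left(-48 + 868\right) = \left(-88\right) 820 = -72160$)
$\left(-8338 - 20933\right) - c = \left(-8338 - 20933\right) - -72160 = \left(-8338 - 20933\right) + 72160 = -29271 + 72160 = 42889$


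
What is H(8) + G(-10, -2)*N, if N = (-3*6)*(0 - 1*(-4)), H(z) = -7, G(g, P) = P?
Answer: 137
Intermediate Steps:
N = -72 (N = -18*(0 + 4) = -18*4 = -72)
H(8) + G(-10, -2)*N = -7 - 2*(-72) = -7 + 144 = 137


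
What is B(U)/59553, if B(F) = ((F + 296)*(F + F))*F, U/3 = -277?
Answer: -82100030/6617 ≈ -12407.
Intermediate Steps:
U = -831 (U = 3*(-277) = -831)
B(F) = 2*F**2*(296 + F) (B(F) = ((296 + F)*(2*F))*F = (2*F*(296 + F))*F = 2*F**2*(296 + F))
B(U)/59553 = (2*(-831)**2*(296 - 831))/59553 = (2*690561*(-535))*(1/59553) = -738900270*1/59553 = -82100030/6617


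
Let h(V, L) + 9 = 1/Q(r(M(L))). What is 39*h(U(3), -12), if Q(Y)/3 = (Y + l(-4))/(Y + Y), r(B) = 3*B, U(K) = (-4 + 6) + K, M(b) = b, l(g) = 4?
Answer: -1287/4 ≈ -321.75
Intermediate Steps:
U(K) = 2 + K
Q(Y) = 3*(4 + Y)/(2*Y) (Q(Y) = 3*((Y + 4)/(Y + Y)) = 3*((4 + Y)/((2*Y))) = 3*((4 + Y)*(1/(2*Y))) = 3*((4 + Y)/(2*Y)) = 3*(4 + Y)/(2*Y))
h(V, L) = -9 + 1/(3/2 + 2/L) (h(V, L) = -9 + 1/(3/2 + 6/((3*L))) = -9 + 1/(3/2 + 6*(1/(3*L))) = -9 + 1/(3/2 + 2/L))
39*h(U(3), -12) = 39*((-36 - 25*(-12))/(4 + 3*(-12))) = 39*((-36 + 300)/(4 - 36)) = 39*(264/(-32)) = 39*(-1/32*264) = 39*(-33/4) = -1287/4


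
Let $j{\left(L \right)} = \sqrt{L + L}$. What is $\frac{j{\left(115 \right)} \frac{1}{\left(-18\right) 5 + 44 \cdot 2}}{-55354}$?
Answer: $\frac{\sqrt{230}}{110708} \approx 0.00013699$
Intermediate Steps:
$j{\left(L \right)} = \sqrt{2} \sqrt{L}$ ($j{\left(L \right)} = \sqrt{2 L} = \sqrt{2} \sqrt{L}$)
$\frac{j{\left(115 \right)} \frac{1}{\left(-18\right) 5 + 44 \cdot 2}}{-55354} = \frac{\sqrt{2} \sqrt{115} \frac{1}{\left(-18\right) 5 + 44 \cdot 2}}{-55354} = \frac{\sqrt{230}}{-90 + 88} \left(- \frac{1}{55354}\right) = \frac{\sqrt{230}}{-2} \left(- \frac{1}{55354}\right) = \sqrt{230} \left(- \frac{1}{2}\right) \left(- \frac{1}{55354}\right) = - \frac{\sqrt{230}}{2} \left(- \frac{1}{55354}\right) = \frac{\sqrt{230}}{110708}$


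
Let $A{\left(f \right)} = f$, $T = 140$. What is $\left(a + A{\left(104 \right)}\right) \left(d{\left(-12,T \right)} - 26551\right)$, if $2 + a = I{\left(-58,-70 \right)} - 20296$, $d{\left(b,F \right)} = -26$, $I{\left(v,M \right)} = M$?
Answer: $538556328$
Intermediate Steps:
$a = -20368$ ($a = -2 - 20366 = -20368$)
$\left(a + A{\left(104 \right)}\right) \left(d{\left(-12,T \right)} - 26551\right) = \left(-20368 + 104\right) \left(-26 - 26551\right) = - 20264 \left(-26 - 26551\right) = \left(-20264\right) \left(-26577\right) = 538556328$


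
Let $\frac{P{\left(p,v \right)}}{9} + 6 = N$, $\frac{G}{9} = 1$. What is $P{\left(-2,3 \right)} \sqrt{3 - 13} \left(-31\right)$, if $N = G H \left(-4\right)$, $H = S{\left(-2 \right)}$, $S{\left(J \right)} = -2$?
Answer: $- 18414 i \sqrt{10} \approx - 58230.0 i$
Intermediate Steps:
$H = -2$
$G = 9$ ($G = 9 \cdot 1 = 9$)
$N = 72$ ($N = 9 \left(-2\right) \left(-4\right) = \left(-18\right) \left(-4\right) = 72$)
$P{\left(p,v \right)} = 594$ ($P{\left(p,v \right)} = -54 + 9 \cdot 72 = -54 + 648 = 594$)
$P{\left(-2,3 \right)} \sqrt{3 - 13} \left(-31\right) = 594 \sqrt{3 - 13} \left(-31\right) = 594 \sqrt{-10} \left(-31\right) = 594 i \sqrt{10} \left(-31\right) = - 18414 i \sqrt{10}$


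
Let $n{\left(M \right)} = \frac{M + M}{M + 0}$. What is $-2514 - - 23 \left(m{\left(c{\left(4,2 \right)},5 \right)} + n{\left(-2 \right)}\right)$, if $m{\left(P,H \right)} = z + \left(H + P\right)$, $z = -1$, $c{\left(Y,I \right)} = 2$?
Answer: $-2330$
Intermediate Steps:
$m{\left(P,H \right)} = -1 + H + P$ ($m{\left(P,H \right)} = -1 + \left(H + P\right) = -1 + H + P$)
$n{\left(M \right)} = 2$ ($n{\left(M \right)} = \frac{2 M}{M} = 2$)
$-2514 - - 23 \left(m{\left(c{\left(4,2 \right)},5 \right)} + n{\left(-2 \right)}\right) = -2514 - - 23 \left(\left(-1 + 5 + 2\right) + 2\right) = -2514 - - 23 \left(6 + 2\right) = -2514 - \left(-23\right) 8 = -2514 - -184 = -2514 + 184 = -2330$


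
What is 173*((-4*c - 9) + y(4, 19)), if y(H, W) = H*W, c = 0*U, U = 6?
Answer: 11591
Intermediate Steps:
c = 0 (c = 0*6 = 0)
173*((-4*c - 9) + y(4, 19)) = 173*((-4*0 - 9) + 4*19) = 173*((0 - 9) + 76) = 173*(-9 + 76) = 173*67 = 11591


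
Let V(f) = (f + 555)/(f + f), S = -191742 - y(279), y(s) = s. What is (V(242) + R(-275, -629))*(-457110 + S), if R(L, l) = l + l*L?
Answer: -54148080919191/484 ≈ -1.1188e+11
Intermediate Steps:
R(L, l) = l + L*l
S = -192021 (S = -191742 - 1*279 = -191742 - 279 = -192021)
V(f) = (555 + f)/(2*f) (V(f) = (555 + f)/((2*f)) = (555 + f)*(1/(2*f)) = (555 + f)/(2*f))
(V(242) + R(-275, -629))*(-457110 + S) = ((½)*(555 + 242)/242 - 629*(1 - 275))*(-457110 - 192021) = ((½)*(1/242)*797 - 629*(-274))*(-649131) = (797/484 + 172346)*(-649131) = (83416261/484)*(-649131) = -54148080919191/484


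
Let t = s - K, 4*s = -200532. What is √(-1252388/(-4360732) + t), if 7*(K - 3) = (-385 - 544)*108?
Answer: I*√2085014563832381461/7631281 ≈ 189.22*I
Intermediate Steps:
s = -50133 (s = (¼)*(-200532) = -50133)
K = -100311/7 (K = 3 + ((-385 - 544)*108)/7 = 3 + (-929*108)/7 = 3 + (⅐)*(-100332) = 3 - 100332/7 = -100311/7 ≈ -14330.)
t = -250620/7 (t = -50133 - 1*(-100311/7) = -50133 + 100311/7 = -250620/7 ≈ -35803.)
√(-1252388/(-4360732) + t) = √(-1252388/(-4360732) - 250620/7) = √(-1252388*(-1/4360732) - 250620/7) = √(313097/1090183 - 250620/7) = √(-273219471781/7631281) = I*√2085014563832381461/7631281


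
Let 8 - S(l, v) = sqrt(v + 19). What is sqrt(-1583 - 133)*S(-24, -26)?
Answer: 2*sqrt(3003) + 16*I*sqrt(429) ≈ 109.6 + 331.4*I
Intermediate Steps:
S(l, v) = 8 - sqrt(19 + v) (S(l, v) = 8 - sqrt(v + 19) = 8 - sqrt(19 + v))
sqrt(-1583 - 133)*S(-24, -26) = sqrt(-1583 - 133)*(8 - sqrt(19 - 26)) = sqrt(-1716)*(8 - sqrt(-7)) = (2*I*sqrt(429))*(8 - I*sqrt(7)) = 2*I*sqrt(429)*(8 - I*sqrt(7))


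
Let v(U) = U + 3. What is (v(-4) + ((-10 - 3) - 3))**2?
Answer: 289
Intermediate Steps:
v(U) = 3 + U
(v(-4) + ((-10 - 3) - 3))**2 = ((3 - 4) + ((-10 - 3) - 3))**2 = (-1 + (-13 - 3))**2 = (-1 - 16)**2 = (-17)**2 = 289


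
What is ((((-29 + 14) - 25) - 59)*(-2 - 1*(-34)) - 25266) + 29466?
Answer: 1032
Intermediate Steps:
((((-29 + 14) - 25) - 59)*(-2 - 1*(-34)) - 25266) + 29466 = (((-15 - 25) - 59)*(-2 + 34) - 25266) + 29466 = ((-40 - 59)*32 - 25266) + 29466 = (-99*32 - 25266) + 29466 = (-3168 - 25266) + 29466 = -28434 + 29466 = 1032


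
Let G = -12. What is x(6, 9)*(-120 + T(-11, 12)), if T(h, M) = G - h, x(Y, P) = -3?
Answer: 363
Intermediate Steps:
T(h, M) = -12 - h
x(6, 9)*(-120 + T(-11, 12)) = -3*(-120 + (-12 - 1*(-11))) = -3*(-120 + (-12 + 11)) = -3*(-120 - 1) = -3*(-121) = 363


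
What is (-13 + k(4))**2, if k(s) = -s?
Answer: 289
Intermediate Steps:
(-13 + k(4))**2 = (-13 - 1*4)**2 = (-13 - 4)**2 = (-17)**2 = 289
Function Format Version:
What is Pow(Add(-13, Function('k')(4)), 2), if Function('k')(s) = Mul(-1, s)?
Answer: 289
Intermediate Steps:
Pow(Add(-13, Function('k')(4)), 2) = Pow(Add(-13, Mul(-1, 4)), 2) = Pow(Add(-13, -4), 2) = Pow(-17, 2) = 289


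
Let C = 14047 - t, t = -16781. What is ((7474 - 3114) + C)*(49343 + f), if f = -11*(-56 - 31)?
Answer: 1769956400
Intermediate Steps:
f = 957 (f = -11*(-87) = 957)
C = 30828 (C = 14047 - 1*(-16781) = 14047 + 16781 = 30828)
((7474 - 3114) + C)*(49343 + f) = ((7474 - 3114) + 30828)*(49343 + 957) = (4360 + 30828)*50300 = 35188*50300 = 1769956400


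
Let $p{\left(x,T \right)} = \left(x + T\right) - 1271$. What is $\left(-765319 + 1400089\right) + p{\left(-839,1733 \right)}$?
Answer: $634393$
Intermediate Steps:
$p{\left(x,T \right)} = -1271 + T + x$ ($p{\left(x,T \right)} = \left(T + x\right) - 1271 = -1271 + T + x$)
$\left(-765319 + 1400089\right) + p{\left(-839,1733 \right)} = \left(-765319 + 1400089\right) - 377 = 634770 - 377 = 634393$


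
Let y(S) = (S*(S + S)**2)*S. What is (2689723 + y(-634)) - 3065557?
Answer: 646274127910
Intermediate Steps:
y(S) = 4*S**4 (y(S) = (S*(2*S)**2)*S = (S*(4*S**2))*S = (4*S**3)*S = 4*S**4)
(2689723 + y(-634)) - 3065557 = (2689723 + 4*(-634)**4) - 3065557 = (2689723 + 4*161568625936) - 3065557 = (2689723 + 646274503744) - 3065557 = 646277193467 - 3065557 = 646274127910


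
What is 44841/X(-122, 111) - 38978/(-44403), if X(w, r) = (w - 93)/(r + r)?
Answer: -442010252636/9546645 ≈ -46300.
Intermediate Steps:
X(w, r) = (-93 + w)/(2*r) (X(w, r) = (-93 + w)/((2*r)) = (-93 + w)*(1/(2*r)) = (-93 + w)/(2*r))
44841/X(-122, 111) - 38978/(-44403) = 44841/(((½)*(-93 - 122)/111)) - 38978/(-44403) = 44841/(((½)*(1/111)*(-215))) - 38978*(-1/44403) = 44841/(-215/222) + 38978/44403 = 44841*(-222/215) + 38978/44403 = -9954702/215 + 38978/44403 = -442010252636/9546645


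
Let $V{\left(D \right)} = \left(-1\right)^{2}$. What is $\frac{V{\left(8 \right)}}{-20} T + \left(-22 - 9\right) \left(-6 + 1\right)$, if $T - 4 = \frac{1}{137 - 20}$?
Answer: $\frac{362231}{2340} \approx 154.8$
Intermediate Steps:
$V{\left(D \right)} = 1$
$T = \frac{469}{117}$ ($T = 4 + \frac{1}{137 - 20} = 4 + \frac{1}{117} = \frac{469}{117} \approx 4.0085$)
$\frac{V{\left(8 \right)}}{-20} T + \left(-22 - 9\right) \left(-6 + 1\right) = 1 \frac{1}{-20} \cdot \frac{469}{117} + \left(-22 - 9\right) \left(-6 + 1\right) = 1 \left(- \frac{1}{20}\right) \frac{469}{117} - -155 = \left(- \frac{1}{20}\right) \frac{469}{117} + 155 = - \frac{469}{2340} + 155 = \frac{362231}{2340}$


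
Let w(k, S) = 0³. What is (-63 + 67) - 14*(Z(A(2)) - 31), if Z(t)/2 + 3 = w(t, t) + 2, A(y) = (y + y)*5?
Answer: 466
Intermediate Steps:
A(y) = 10*y (A(y) = (2*y)*5 = 10*y)
w(k, S) = 0
Z(t) = -2 (Z(t) = -6 + 2*(0 + 2) = -6 + 2*2 = -6 + 4 = -2)
(-63 + 67) - 14*(Z(A(2)) - 31) = (-63 + 67) - 14*(-2 - 31) = 4 - 14*(-33) = 4 + 462 = 466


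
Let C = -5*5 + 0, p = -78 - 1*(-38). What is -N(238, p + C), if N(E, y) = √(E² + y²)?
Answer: -√60869 ≈ -246.72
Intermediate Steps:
p = -40 (p = -78 + 38 = -40)
C = -25 (C = -25 + 0 = -25)
-N(238, p + C) = -√(238² + (-40 - 25)²) = -√(56644 + (-65)²) = -√(56644 + 4225) = -√60869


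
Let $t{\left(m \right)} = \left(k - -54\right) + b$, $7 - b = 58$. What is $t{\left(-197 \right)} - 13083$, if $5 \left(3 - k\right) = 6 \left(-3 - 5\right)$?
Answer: $- \frac{65337}{5} \approx -13067.0$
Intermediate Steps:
$b = -51$ ($b = 7 - 58 = -51$)
$k = \frac{63}{5}$ ($k = 3 - \frac{6 \left(-3 - 5\right)}{5} = 3 - \frac{6 \left(-8\right)}{5} = 3 - - \frac{48}{5} = 3 + \frac{48}{5} = \frac{63}{5} \approx 12.6$)
$t{\left(m \right)} = \frac{78}{5}$ ($t{\left(m \right)} = \left(\frac{63}{5} - -54\right) - 51 = \left(\frac{63}{5} + 54\right) - 51 = \frac{333}{5} - 51 = \frac{78}{5}$)
$t{\left(-197 \right)} - 13083 = \frac{78}{5} - 13083 = - \frac{65337}{5}$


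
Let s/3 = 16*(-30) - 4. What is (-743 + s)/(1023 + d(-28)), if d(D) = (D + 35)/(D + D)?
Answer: -17560/8183 ≈ -2.1459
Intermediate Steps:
d(D) = (35 + D)/(2*D) (d(D) = (35 + D)/((2*D)) = (35 + D)*(1/(2*D)) = (35 + D)/(2*D))
s = -1452 (s = 3*(16*(-30) - 4) = 3*(-480 - 4) = 3*(-484) = -1452)
(-743 + s)/(1023 + d(-28)) = (-743 - 1452)/(1023 + (1/2)*(35 - 28)/(-28)) = -2195/(1023 + (1/2)*(-1/28)*7) = -2195/(1023 - 1/8) = -2195/8183/8 = -2195*8/8183 = -17560/8183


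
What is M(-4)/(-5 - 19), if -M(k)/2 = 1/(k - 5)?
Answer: -1/108 ≈ -0.0092593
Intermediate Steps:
M(k) = -2/(-5 + k) (M(k) = -2/(k - 5) = -2/(-5 + k))
M(-4)/(-5 - 19) = (-2/(-5 - 4))/(-5 - 19) = (-2/(-9))/(-24) = -(-1)*(-1)/(12*9) = -1/24*2/9 = -1/108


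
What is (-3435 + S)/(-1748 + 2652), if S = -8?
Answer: -3443/904 ≈ -3.8086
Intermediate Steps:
(-3435 + S)/(-1748 + 2652) = (-3435 - 8)/(-1748 + 2652) = -3443/904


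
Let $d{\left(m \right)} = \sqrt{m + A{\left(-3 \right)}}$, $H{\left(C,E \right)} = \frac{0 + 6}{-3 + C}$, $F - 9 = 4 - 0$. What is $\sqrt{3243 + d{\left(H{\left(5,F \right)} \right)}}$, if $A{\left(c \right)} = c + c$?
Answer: $\sqrt{3243 + i \sqrt{3}} \approx 56.947 + 0.0152 i$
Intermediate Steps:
$F = 13$ ($F = 9 + \left(4 - 0\right) = 9 + \left(4 + 0\right) = 9 + 4 = 13$)
$A{\left(c \right)} = 2 c$
$H{\left(C,E \right)} = \frac{6}{-3 + C}$
$d{\left(m \right)} = \sqrt{-6 + m}$ ($d{\left(m \right)} = \sqrt{m + 2 \left(-3\right)} = \sqrt{m - 6} = \sqrt{-6 + m}$)
$\sqrt{3243 + d{\left(H{\left(5,F \right)} \right)}} = \sqrt{3243 + \sqrt{-6 + \frac{6}{-3 + 5}}} = \sqrt{3243 + \sqrt{-6 + \frac{6}{2}}} = \sqrt{3243 + \sqrt{-6 + 6 \cdot \frac{1}{2}}} = \sqrt{3243 + \sqrt{-6 + 3}} = \sqrt{3243 + \sqrt{-3}} = \sqrt{3243 + i \sqrt{3}}$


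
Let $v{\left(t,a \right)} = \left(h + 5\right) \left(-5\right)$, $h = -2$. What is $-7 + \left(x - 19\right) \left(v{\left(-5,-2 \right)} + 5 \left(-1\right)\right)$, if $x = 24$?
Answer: $-107$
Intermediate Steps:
$v{\left(t,a \right)} = -15$ ($v{\left(t,a \right)} = \left(-2 + 5\right) \left(-5\right) = 3 \left(-5\right) = -15$)
$-7 + \left(x - 19\right) \left(v{\left(-5,-2 \right)} + 5 \left(-1\right)\right) = -7 + \left(24 - 19\right) \left(-15 + 5 \left(-1\right)\right) = -7 + 5 \left(-15 - 5\right) = -7 + 5 \left(-20\right) = -7 - 100 = -107$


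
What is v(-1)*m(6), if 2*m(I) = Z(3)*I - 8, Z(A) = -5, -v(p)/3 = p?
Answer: -57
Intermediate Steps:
v(p) = -3*p
m(I) = -4 - 5*I/2 (m(I) = (-5*I - 8)/2 = (-8 - 5*I)/2 = -4 - 5*I/2)
v(-1)*m(6) = (-3*(-1))*(-4 - 5/2*6) = 3*(-4 - 15) = 3*(-19) = -57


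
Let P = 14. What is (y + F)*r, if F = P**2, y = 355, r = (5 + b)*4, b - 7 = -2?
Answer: 22040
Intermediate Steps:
b = 5 (b = 7 - 2 = 5)
r = 40 (r = (5 + 5)*4 = 10*4 = 40)
F = 196 (F = 14**2 = 196)
(y + F)*r = (355 + 196)*40 = 551*40 = 22040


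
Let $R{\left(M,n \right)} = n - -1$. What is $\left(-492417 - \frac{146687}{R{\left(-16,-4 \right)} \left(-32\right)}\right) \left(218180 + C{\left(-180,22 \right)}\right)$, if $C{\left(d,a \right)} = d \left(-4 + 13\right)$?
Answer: $- \frac{641812361665}{6} \approx -1.0697 \cdot 10^{11}$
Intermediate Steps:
$C{\left(d,a \right)} = 9 d$ ($C{\left(d,a \right)} = d 9 = 9 d$)
$R{\left(M,n \right)} = 1 + n$ ($R{\left(M,n \right)} = n + 1 = 1 + n$)
$\left(-492417 - \frac{146687}{R{\left(-16,-4 \right)} \left(-32\right)}\right) \left(218180 + C{\left(-180,22 \right)}\right) = \left(-492417 - \frac{146687}{\left(1 - 4\right) \left(-32\right)}\right) \left(218180 + 9 \left(-180\right)\right) = \left(-492417 - \frac{146687}{\left(-3\right) \left(-32\right)}\right) \left(218180 - 1620\right) = \left(-492417 - \frac{146687}{96}\right) 216560 = \left(- \frac{47418719}{96}\right) 216560 = - \frac{641812361665}{6}$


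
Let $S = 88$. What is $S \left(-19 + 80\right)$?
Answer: $5368$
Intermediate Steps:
$S \left(-19 + 80\right) = 88 \left(-19 + 80\right) = 88 \cdot 61 = 5368$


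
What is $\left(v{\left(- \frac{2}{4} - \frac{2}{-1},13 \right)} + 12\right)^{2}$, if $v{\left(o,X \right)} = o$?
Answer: $\frac{729}{4} \approx 182.25$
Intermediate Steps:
$\left(v{\left(- \frac{2}{4} - \frac{2}{-1},13 \right)} + 12\right)^{2} = \left(\left(- \frac{2}{4} - \frac{2}{-1}\right) + 12\right)^{2} = \left(\left(\left(-2\right) \frac{1}{4} - -2\right) + 12\right)^{2} = \left(\left(- \frac{1}{2} + 2\right) + 12\right)^{2} = \left(\frac{3}{2} + 12\right)^{2} = \left(\frac{27}{2}\right)^{2} = \frac{729}{4}$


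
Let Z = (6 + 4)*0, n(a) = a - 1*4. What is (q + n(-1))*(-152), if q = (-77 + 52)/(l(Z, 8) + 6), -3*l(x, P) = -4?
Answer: 14060/11 ≈ 1278.2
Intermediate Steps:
n(a) = -4 + a (n(a) = a - 4 = -4 + a)
Z = 0 (Z = 10*0 = 0)
l(x, P) = 4/3 (l(x, P) = -⅓*(-4) = 4/3)
q = -75/22 (q = (-77 + 52)/(4/3 + 6) = -25/22/3 = -25*3/22 = -75/22 ≈ -3.4091)
(q + n(-1))*(-152) = (-75/22 + (-4 - 1))*(-152) = (-75/22 - 5)*(-152) = -185/22*(-152) = 14060/11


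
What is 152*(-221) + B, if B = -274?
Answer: -33866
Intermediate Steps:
152*(-221) + B = 152*(-221) - 274 = -33592 - 274 = -33866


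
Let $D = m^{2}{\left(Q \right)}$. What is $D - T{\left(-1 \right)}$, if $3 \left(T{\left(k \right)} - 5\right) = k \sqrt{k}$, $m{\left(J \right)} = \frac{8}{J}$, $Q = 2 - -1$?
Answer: $\frac{19}{9} + \frac{i}{3} \approx 2.1111 + 0.33333 i$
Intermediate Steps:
$Q = 3$ ($Q = 2 + 1 = 3$)
$T{\left(k \right)} = 5 + \frac{k^{\frac{3}{2}}}{3}$ ($T{\left(k \right)} = 5 + \frac{k \sqrt{k}}{3} = 5 + \frac{k^{\frac{3}{2}}}{3}$)
$D = \frac{64}{9}$ ($D = \left(\frac{8}{3}\right)^{2} = \frac{64}{9} \approx 7.1111$)
$D - T{\left(-1 \right)} = \frac{64}{9} - \left(5 + \frac{\left(-1\right)^{\frac{3}{2}}}{3}\right) = \frac{64}{9} - \left(5 + \frac{\left(-1\right) i}{3}\right) = \frac{64}{9} - \left(5 - \frac{i}{3}\right) = \frac{19}{9} + \frac{i}{3}$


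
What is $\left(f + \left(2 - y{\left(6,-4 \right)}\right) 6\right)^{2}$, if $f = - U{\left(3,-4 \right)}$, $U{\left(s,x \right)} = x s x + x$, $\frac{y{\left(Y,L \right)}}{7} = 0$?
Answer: $1024$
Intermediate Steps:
$y{\left(Y,L \right)} = 0$ ($y{\left(Y,L \right)} = 7 \cdot 0 = 0$)
$U{\left(s,x \right)} = x + s x^{2}$ ($U{\left(s,x \right)} = s x x + x = s x^{2} + x = x + s x^{2}$)
$f = -44$ ($f = - \left(-4\right) \left(1 + 3 \left(-4\right)\right) = - \left(-4\right) \left(1 - 12\right) = - \left(-4\right) \left(-11\right) = \left(-1\right) 44 = -44$)
$\left(f + \left(2 - y{\left(6,-4 \right)}\right) 6\right)^{2} = \left(-44 + \left(2 - 0\right) 6\right)^{2} = \left(-44 + \left(2 + 0\right) 6\right)^{2} = \left(-44 + 2 \cdot 6\right)^{2} = \left(-44 + 12\right)^{2} = \left(-32\right)^{2} = 1024$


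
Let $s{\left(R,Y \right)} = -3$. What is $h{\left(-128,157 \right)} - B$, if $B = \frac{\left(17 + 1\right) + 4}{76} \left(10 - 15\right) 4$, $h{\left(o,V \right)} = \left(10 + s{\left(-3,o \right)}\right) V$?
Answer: $\frac{20991}{19} \approx 1104.8$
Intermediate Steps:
$h{\left(o,V \right)} = 7 V$ ($h{\left(o,V \right)} = \left(10 - 3\right) V = 7 V$)
$B = - \frac{110}{19}$ ($B = \frac{18 + 4}{76} \left(10 - 15\right) 4 = \frac{1}{76} \cdot 22 \left(\left(-5\right) 4\right) = \frac{11}{38} \left(-20\right) = - \frac{110}{19} \approx -5.7895$)
$h{\left(-128,157 \right)} - B = 7 \cdot 157 - - \frac{110}{19} = 1099 + \frac{110}{19} = \frac{20991}{19}$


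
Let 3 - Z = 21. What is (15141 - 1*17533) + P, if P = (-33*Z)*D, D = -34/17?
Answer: -3580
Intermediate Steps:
D = -2 (D = -34*1/17 = -2)
Z = -18 (Z = 3 - 1*21 = 3 - 21 = -18)
P = -1188 (P = -33*(-18)*(-2) = 594*(-2) = -1188)
(15141 - 1*17533) + P = (15141 - 1*17533) - 1188 = (15141 - 17533) - 1188 = -2392 - 1188 = -3580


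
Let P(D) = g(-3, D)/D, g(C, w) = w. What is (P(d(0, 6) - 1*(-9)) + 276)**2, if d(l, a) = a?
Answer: 76729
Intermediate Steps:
P(D) = 1 (P(D) = D/D = 1)
(P(d(0, 6) - 1*(-9)) + 276)**2 = (1 + 276)**2 = 277**2 = 76729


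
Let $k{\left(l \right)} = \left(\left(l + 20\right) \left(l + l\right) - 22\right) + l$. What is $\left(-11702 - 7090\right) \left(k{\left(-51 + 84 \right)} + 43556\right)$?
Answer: $-884445480$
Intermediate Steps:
$k{\left(l \right)} = -22 + l + 2 l \left(20 + l\right)$ ($k{\left(l \right)} = \left(\left(20 + l\right) 2 l - 22\right) + l = \left(2 l \left(20 + l\right) - 22\right) + l = \left(-22 + 2 l \left(20 + l\right)\right) + l = -22 + l + 2 l \left(20 + l\right)$)
$\left(-11702 - 7090\right) \left(k{\left(-51 + 84 \right)} + 43556\right) = \left(-11702 - 7090\right) \left(\left(-22 + 2 \left(-51 + 84\right)^{2} + 41 \left(-51 + 84\right)\right) + 43556\right) = - 18792 \left(\left(-22 + 2 \cdot 33^{2} + 41 \cdot 33\right) + 43556\right) = - 18792 \left(\left(-22 + 2 \cdot 1089 + 1353\right) + 43556\right) = - 18792 \left(\left(-22 + 2178 + 1353\right) + 43556\right) = - 18792 \left(3509 + 43556\right) = \left(-18792\right) 47065 = -884445480$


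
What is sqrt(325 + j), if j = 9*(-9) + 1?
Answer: 7*sqrt(5) ≈ 15.652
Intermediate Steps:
j = -80 (j = -81 + 1 = -80)
sqrt(325 + j) = sqrt(325 - 80) = sqrt(245) = 7*sqrt(5)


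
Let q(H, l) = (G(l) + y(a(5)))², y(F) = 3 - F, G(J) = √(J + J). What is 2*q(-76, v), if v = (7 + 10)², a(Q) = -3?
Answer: 1228 + 408*√2 ≈ 1805.0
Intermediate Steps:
G(J) = √2*√J (G(J) = √(2*J) = √2*√J)
v = 289 (v = 17² = 289)
q(H, l) = (6 + √2*√l)² (q(H, l) = (√2*√l + (3 - 1*(-3)))² = (√2*√l + (3 + 3))² = (√2*√l + 6)² = (6 + √2*√l)²)
2*q(-76, v) = 2*(6 + √2*√289)² = 2*(6 + √2*17)² = 2*(6 + 17*√2)²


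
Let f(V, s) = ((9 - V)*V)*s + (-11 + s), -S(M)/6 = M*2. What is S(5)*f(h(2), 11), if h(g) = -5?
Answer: 46200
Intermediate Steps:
S(M) = -12*M (S(M) = -6*M*2 = -12*M)
f(V, s) = -11 + s + V*s*(9 - V) (f(V, s) = (V*(9 - V))*s + (-11 + s) = V*s*(9 - V) + (-11 + s) = -11 + s + V*s*(9 - V))
S(5)*f(h(2), 11) = (-12*5)*(-11 + 11 - 1*11*(-5)² + 9*(-5)*11) = -60*(-11 + 11 - 1*11*25 - 495) = -60*(-11 + 11 - 275 - 495) = -60*(-770) = 46200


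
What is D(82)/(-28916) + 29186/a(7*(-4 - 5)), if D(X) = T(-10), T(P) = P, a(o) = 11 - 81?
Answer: -210985419/506030 ≈ -416.94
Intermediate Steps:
a(o) = -70
D(X) = -10
D(82)/(-28916) + 29186/a(7*(-4 - 5)) = -10/(-28916) + 29186/(-70) = -10*(-1/28916) + 29186*(-1/70) = 5/14458 - 14593/35 = -210985419/506030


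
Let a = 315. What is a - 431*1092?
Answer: -470337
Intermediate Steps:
a - 431*1092 = 315 - 431*1092 = 315 - 470652 = -470337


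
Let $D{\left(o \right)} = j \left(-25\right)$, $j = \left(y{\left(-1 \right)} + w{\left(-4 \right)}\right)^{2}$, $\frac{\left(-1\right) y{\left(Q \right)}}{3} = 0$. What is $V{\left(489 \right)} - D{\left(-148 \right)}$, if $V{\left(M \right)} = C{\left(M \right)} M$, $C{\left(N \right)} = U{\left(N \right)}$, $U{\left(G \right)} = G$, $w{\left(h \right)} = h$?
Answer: $239521$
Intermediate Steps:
$C{\left(N \right)} = N$
$y{\left(Q \right)} = 0$ ($y{\left(Q \right)} = \left(-3\right) 0 = 0$)
$V{\left(M \right)} = M^{2}$ ($V{\left(M \right)} = M M = M^{2}$)
$j = 16$ ($j = \left(0 - 4\right)^{2} = \left(-4\right)^{2} = 16$)
$D{\left(o \right)} = -400$ ($D{\left(o \right)} = 16 \left(-25\right) = -400$)
$V{\left(489 \right)} - D{\left(-148 \right)} = 489^{2} - -400 = 239121 + 400 = 239521$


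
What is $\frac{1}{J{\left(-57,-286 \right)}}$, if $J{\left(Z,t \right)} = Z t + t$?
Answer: $\frac{1}{16016} \approx 6.2438 \cdot 10^{-5}$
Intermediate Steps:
$J{\left(Z,t \right)} = t + Z t$
$\frac{1}{J{\left(-57,-286 \right)}} = \frac{1}{\left(-286\right) \left(1 - 57\right)} = \frac{1}{\left(-286\right) \left(-56\right)} = \frac{1}{16016}$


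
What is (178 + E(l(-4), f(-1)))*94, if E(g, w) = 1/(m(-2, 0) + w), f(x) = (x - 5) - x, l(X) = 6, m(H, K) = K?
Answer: 83566/5 ≈ 16713.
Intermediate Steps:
f(x) = -5 (f(x) = (-5 + x) - x = -5)
E(g, w) = 1/w (E(g, w) = 1/(0 + w) = 1/w)
(178 + E(l(-4), f(-1)))*94 = (178 + 1/(-5))*94 = (178 - ⅕)*94 = (889/5)*94 = 83566/5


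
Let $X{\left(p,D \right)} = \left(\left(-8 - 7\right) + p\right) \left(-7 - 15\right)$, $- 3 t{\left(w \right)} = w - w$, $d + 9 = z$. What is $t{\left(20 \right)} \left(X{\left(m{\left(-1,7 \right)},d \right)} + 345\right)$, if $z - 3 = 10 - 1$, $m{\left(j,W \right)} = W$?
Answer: $0$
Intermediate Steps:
$z = 12$ ($z = 3 + \left(10 - 1\right) = 3 + 9 = 12$)
$d = 3$ ($d = -9 + 12 = 3$)
$t{\left(w \right)} = 0$ ($t{\left(w \right)} = - \frac{w - w}{3} = \left(- \frac{1}{3}\right) 0 = 0$)
$X{\left(p,D \right)} = 330 - 22 p$ ($X{\left(p,D \right)} = \left(\left(-8 - 7\right) + p\right) \left(-22\right) = \left(-15 + p\right) \left(-22\right) = 330 - 22 p$)
$t{\left(20 \right)} \left(X{\left(m{\left(-1,7 \right)},d \right)} + 345\right) = 0 \left(\left(330 - 154\right) + 345\right) = 0 \left(176 + 345\right) = 0 \cdot 521 = 0$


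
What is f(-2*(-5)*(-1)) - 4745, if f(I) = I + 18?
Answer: -4737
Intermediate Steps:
f(I) = 18 + I
f(-2*(-5)*(-1)) - 4745 = (18 - 2*(-5)*(-1)) - 4745 = (18 + 10*(-1)) - 4745 = (18 - 10) - 4745 = 8 - 4745 = -4737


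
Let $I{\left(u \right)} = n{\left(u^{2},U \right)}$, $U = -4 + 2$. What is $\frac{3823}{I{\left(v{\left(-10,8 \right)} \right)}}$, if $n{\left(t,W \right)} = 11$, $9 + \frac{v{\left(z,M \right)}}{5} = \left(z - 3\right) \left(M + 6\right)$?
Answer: $\frac{3823}{11} \approx 347.55$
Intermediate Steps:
$U = -2$
$v{\left(z,M \right)} = -45 + 5 \left(-3 + z\right) \left(6 + M\right)$ ($v{\left(z,M \right)} = -45 + 5 \left(z - 3\right) \left(M + 6\right) = -45 + 5 \left(-3 + z\right) \left(6 + M\right)$)
$I{\left(u \right)} = 11$
$\frac{3823}{I{\left(v{\left(-10,8 \right)} \right)}} = \frac{3823}{11}$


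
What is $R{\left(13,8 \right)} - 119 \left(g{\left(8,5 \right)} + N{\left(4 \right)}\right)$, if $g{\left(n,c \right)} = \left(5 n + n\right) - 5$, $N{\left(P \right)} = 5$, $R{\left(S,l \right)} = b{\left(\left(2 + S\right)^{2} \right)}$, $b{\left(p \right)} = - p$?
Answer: $-5937$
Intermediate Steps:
$R{\left(S,l \right)} = - \left(2 + S\right)^{2}$
$g{\left(n,c \right)} = -5 + 6 n$ ($g{\left(n,c \right)} = 6 n - 5 = -5 + 6 n$)
$R{\left(13,8 \right)} - 119 \left(g{\left(8,5 \right)} + N{\left(4 \right)}\right) = - \left(2 + 13\right)^{2} - 119 \left(\left(-5 + 6 \cdot 8\right) + 5\right) = - 15^{2} - 119 \left(\left(-5 + 48\right) + 5\right) = \left(-1\right) 225 - 119 \left(43 + 5\right) = -225 - 5712 = -5937$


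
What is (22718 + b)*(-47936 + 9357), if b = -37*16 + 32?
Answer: -854833482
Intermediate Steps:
b = -560 (b = -592 + 32 = -560)
(22718 + b)*(-47936 + 9357) = (22718 - 560)*(-47936 + 9357) = 22158*(-38579) = -854833482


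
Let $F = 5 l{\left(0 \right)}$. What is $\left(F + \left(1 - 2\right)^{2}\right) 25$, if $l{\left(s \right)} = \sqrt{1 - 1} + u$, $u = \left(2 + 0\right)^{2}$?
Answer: $525$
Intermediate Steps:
$u = 4$ ($u = 2^{2} = 4$)
$l{\left(s \right)} = 4$ ($l{\left(s \right)} = \sqrt{1 - 1} + 4 = \sqrt{0} + 4 = 0 + 4 = 4$)
$F = 20$ ($F = 5 \cdot 4 = 20$)
$\left(F + \left(1 - 2\right)^{2}\right) 25 = \left(20 + \left(1 - 2\right)^{2}\right) 25 = \left(20 + \left(-1\right)^{2}\right) 25 = \left(20 + 1\right) 25 = 21 \cdot 25 = 525$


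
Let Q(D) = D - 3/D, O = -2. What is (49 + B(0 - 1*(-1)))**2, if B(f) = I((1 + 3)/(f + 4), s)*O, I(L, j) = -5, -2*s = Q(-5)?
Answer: 3481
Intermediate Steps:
Q(D) = D - 3/D
s = 11/5 (s = -(-5 - 3/(-5))/2 = -(-5 - 3*(-1/5))/2 = -(-5 + 3/5)/2 = -1/2*(-22/5) = 11/5 ≈ 2.2000)
B(f) = 10 (B(f) = -5*(-2) = 10)
(49 + B(0 - 1*(-1)))**2 = (49 + 10)**2 = 59**2 = 3481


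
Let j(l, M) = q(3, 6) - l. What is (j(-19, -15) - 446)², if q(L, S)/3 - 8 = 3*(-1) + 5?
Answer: 157609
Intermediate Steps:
q(L, S) = 30 (q(L, S) = 24 + 3*(3*(-1) + 5) = 24 + 3*(-3 + 5) = 24 + 3*2 = 24 + 6 = 30)
j(l, M) = 30 - l
(j(-19, -15) - 446)² = ((30 - 1*(-19)) - 446)² = ((30 + 19) - 446)² = (49 - 446)² = (-397)² = 157609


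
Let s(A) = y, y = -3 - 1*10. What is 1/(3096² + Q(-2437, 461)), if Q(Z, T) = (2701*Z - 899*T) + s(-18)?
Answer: 1/2588427 ≈ 3.8634e-7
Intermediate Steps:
y = -13 (y = -3 - 10 = -13)
s(A) = -13
Q(Z, T) = -13 - 899*T + 2701*Z (Q(Z, T) = (2701*Z - 899*T) - 13 = (-899*T + 2701*Z) - 13 = -13 - 899*T + 2701*Z)
1/(3096² + Q(-2437, 461)) = 1/(3096² + (-13 - 899*461 + 2701*(-2437))) = 1/(9585216 + (-13 - 414439 - 6582337)) = 1/(9585216 - 6996789) = 1/2588427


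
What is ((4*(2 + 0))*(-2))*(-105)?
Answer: 1680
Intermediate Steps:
((4*(2 + 0))*(-2))*(-105) = ((4*2)*(-2))*(-105) = (8*(-2))*(-105) = -16*(-105) = 1680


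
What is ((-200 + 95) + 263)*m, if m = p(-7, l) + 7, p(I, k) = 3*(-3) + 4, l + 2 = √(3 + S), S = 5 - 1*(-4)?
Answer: 316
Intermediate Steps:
S = 9 (S = 5 + 4 = 9)
l = -2 + 2*√3 (l = -2 + √(3 + 9) = -2 + √12 = -2 + 2*√3 ≈ 1.4641)
p(I, k) = -5 (p(I, k) = -9 + 4 = -5)
m = 2 (m = -5 + 7 = 2)
((-200 + 95) + 263)*m = ((-200 + 95) + 263)*2 = (-105 + 263)*2 = 158*2 = 316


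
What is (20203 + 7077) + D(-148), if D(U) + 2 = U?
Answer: 27130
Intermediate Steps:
D(U) = -2 + U
(20203 + 7077) + D(-148) = (20203 + 7077) + (-2 - 148) = 27280 - 150 = 27130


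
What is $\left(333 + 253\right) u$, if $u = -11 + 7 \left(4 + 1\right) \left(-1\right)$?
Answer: $-26956$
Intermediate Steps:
$u = -46$ ($u = -11 + 7 \cdot 5 \left(-1\right) = -11 + 7 \left(-5\right) = -11 - 35 = -46$)
$\left(333 + 253\right) u = \left(333 + 253\right) \left(-46\right) = 586 \left(-46\right) = -26956$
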